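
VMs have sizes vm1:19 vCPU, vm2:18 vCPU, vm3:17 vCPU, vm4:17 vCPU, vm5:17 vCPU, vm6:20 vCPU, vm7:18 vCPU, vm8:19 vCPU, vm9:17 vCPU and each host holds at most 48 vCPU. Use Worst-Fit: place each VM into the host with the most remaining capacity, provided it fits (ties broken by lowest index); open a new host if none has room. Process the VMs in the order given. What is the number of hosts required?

5

Put vm1 (19 vCPU) in host 1; 29 vCPU remain.
Put vm2 (18 vCPU) in host 1; 11 vCPU remain.
Put vm3 (17 vCPU) in host 2; 31 vCPU remain.
Put vm4 (17 vCPU) in host 2; 14 vCPU remain.
Put vm5 (17 vCPU) in host 3; 31 vCPU remain.
Put vm6 (20 vCPU) in host 3; 11 vCPU remain.
Put vm7 (18 vCPU) in host 4; 30 vCPU remain.
Put vm8 (19 vCPU) in host 4; 11 vCPU remain.
Put vm9 (17 vCPU) in host 5; 31 vCPU remain.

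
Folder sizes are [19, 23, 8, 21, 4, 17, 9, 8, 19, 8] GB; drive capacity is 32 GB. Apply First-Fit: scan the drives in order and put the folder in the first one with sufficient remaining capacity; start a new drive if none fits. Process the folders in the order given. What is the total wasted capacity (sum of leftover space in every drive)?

24

19 GB → drive 1 (remaining 13 GB)
23 GB → drive 2 (remaining 9 GB)
8 GB → drive 1 (remaining 5 GB)
21 GB → drive 3 (remaining 11 GB)
4 GB → drive 1 (remaining 1 GB)
17 GB → drive 4 (remaining 15 GB)
9 GB → drive 2 (remaining 0 GB)
8 GB → drive 3 (remaining 3 GB)
19 GB → drive 5 (remaining 13 GB)
8 GB → drive 4 (remaining 7 GB)
5 drives × 32 GB = 160 GB; used 136 GB; unused 24 GB.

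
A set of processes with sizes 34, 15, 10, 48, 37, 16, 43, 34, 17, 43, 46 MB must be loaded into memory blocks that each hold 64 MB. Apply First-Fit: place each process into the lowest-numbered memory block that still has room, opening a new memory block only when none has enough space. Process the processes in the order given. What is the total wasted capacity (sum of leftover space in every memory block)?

105

34 MB → memory block 1 (remaining 30 MB)
15 MB → memory block 1 (remaining 15 MB)
10 MB → memory block 1 (remaining 5 MB)
48 MB → memory block 2 (remaining 16 MB)
37 MB → memory block 3 (remaining 27 MB)
16 MB → memory block 2 (remaining 0 MB)
43 MB → memory block 4 (remaining 21 MB)
34 MB → memory block 5 (remaining 30 MB)
17 MB → memory block 3 (remaining 10 MB)
43 MB → memory block 6 (remaining 21 MB)
46 MB → memory block 7 (remaining 18 MB)
7 memory blocks × 64 MB = 448 MB; used 343 MB; unused 105 MB.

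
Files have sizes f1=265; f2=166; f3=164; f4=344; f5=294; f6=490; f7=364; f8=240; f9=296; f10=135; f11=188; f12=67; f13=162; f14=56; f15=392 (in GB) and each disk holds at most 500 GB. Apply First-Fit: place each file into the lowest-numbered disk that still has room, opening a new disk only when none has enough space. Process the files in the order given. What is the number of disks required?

Put f1 (265 GB) in disk 1; 235 GB remain.
Put f2 (166 GB) in disk 1; 69 GB remain.
Put f3 (164 GB) in disk 2; 336 GB remain.
Put f4 (344 GB) in disk 3; 156 GB remain.
Put f5 (294 GB) in disk 2; 42 GB remain.
Put f6 (490 GB) in disk 4; 10 GB remain.
Put f7 (364 GB) in disk 5; 136 GB remain.
Put f8 (240 GB) in disk 6; 260 GB remain.
Put f9 (296 GB) in disk 7; 204 GB remain.
Put f10 (135 GB) in disk 3; 21 GB remain.
Put f11 (188 GB) in disk 6; 72 GB remain.
Put f12 (67 GB) in disk 1; 2 GB remain.
Put f13 (162 GB) in disk 7; 42 GB remain.
Put f14 (56 GB) in disk 5; 80 GB remain.
Put f15 (392 GB) in disk 8; 108 GB remain.
Final disks: [265,166,67] [164,294] [344,135] [490] [364,56] [240,188] [296,162] [392].

8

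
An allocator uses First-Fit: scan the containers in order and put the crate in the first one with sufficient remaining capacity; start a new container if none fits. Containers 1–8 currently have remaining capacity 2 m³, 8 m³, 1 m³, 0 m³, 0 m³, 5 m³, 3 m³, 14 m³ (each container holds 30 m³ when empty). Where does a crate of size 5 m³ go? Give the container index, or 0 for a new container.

2

Containers with room: container 2 (8 m³), container 6 (5 m³), container 8 (14 m³).
The first with room is container 2.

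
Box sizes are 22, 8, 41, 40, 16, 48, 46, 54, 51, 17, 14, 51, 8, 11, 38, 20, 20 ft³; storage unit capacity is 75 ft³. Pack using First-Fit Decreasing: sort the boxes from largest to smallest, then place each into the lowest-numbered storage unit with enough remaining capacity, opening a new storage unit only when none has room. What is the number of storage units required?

Sorted descending: 54, 51, 51, 48, 46, 41, 40, 38, 22, 20, 20, 17, 16, 14, 11, 8, 8.
storage unit 1: place 54 ft³, 21 ft³ left
storage unit 2: place 51 ft³, 24 ft³ left
storage unit 3: place 51 ft³, 24 ft³ left
storage unit 4: place 48 ft³, 27 ft³ left
storage unit 5: place 46 ft³, 29 ft³ left
storage unit 6: place 41 ft³, 34 ft³ left
storage unit 7: place 40 ft³, 35 ft³ left
storage unit 8: place 38 ft³, 37 ft³ left
storage unit 2: place 22 ft³, 2 ft³ left
storage unit 1: place 20 ft³, 1 ft³ left
storage unit 3: place 20 ft³, 4 ft³ left
storage unit 4: place 17 ft³, 10 ft³ left
storage unit 5: place 16 ft³, 13 ft³ left
storage unit 6: place 14 ft³, 20 ft³ left
storage unit 5: place 11 ft³, 2 ft³ left
storage unit 4: place 8 ft³, 2 ft³ left
storage unit 6: place 8 ft³, 12 ft³ left
Final storage units: [54,20] [51,22] [51,20] [48,17,8] [46,16,11] [41,14,8] [40] [38].

8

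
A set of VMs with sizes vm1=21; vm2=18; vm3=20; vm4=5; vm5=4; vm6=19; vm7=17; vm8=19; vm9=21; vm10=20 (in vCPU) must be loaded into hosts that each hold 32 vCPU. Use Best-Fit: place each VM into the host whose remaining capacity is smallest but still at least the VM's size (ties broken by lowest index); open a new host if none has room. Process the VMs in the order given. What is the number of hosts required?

8

host 1: place vm1 (21 vCPU), 11 vCPU left
host 2: place vm2 (18 vCPU), 14 vCPU left
host 3: place vm3 (20 vCPU), 12 vCPU left
host 1: place vm4 (5 vCPU), 6 vCPU left
host 1: place vm5 (4 vCPU), 2 vCPU left
host 4: place vm6 (19 vCPU), 13 vCPU left
host 5: place vm7 (17 vCPU), 15 vCPU left
host 6: place vm8 (19 vCPU), 13 vCPU left
host 7: place vm9 (21 vCPU), 11 vCPU left
host 8: place vm10 (20 vCPU), 12 vCPU left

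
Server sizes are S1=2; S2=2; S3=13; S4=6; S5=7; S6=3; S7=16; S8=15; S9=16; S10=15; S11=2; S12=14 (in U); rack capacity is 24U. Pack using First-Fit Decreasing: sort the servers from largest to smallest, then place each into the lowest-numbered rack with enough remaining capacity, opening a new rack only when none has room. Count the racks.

6

Sorted descending: 16, 16, 15, 15, 14, 13, 7, 6, 3, 2, 2, 2.
rack 1: place 16U, 8U left
rack 2: place 16U, 8U left
rack 3: place 15U, 9U left
rack 4: place 15U, 9U left
rack 5: place 14U, 10U left
rack 6: place 13U, 11U left
rack 1: place 7U, 1U left
rack 2: place 6U, 2U left
rack 3: place 3U, 6U left
rack 2: place 2U, 0U left
rack 3: place 2U, 4U left
rack 3: place 2U, 2U left
Final racks: [16,7] [16,6,2] [15,3,2,2] [15] [14] [13].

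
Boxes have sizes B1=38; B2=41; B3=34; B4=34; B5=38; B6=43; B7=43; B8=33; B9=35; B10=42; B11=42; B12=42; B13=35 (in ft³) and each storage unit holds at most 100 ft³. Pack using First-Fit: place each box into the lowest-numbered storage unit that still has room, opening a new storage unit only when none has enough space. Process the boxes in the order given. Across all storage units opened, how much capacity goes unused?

storage unit 1: place B1 (38 ft³), 62 ft³ left
storage unit 1: place B2 (41 ft³), 21 ft³ left
storage unit 2: place B3 (34 ft³), 66 ft³ left
storage unit 2: place B4 (34 ft³), 32 ft³ left
storage unit 3: place B5 (38 ft³), 62 ft³ left
storage unit 3: place B6 (43 ft³), 19 ft³ left
storage unit 4: place B7 (43 ft³), 57 ft³ left
storage unit 4: place B8 (33 ft³), 24 ft³ left
storage unit 5: place B9 (35 ft³), 65 ft³ left
storage unit 5: place B10 (42 ft³), 23 ft³ left
storage unit 6: place B11 (42 ft³), 58 ft³ left
storage unit 6: place B12 (42 ft³), 16 ft³ left
storage unit 7: place B13 (35 ft³), 65 ft³ left
7 storage units × 100 ft³ = 700 ft³; used 500 ft³; unused 200 ft³.

200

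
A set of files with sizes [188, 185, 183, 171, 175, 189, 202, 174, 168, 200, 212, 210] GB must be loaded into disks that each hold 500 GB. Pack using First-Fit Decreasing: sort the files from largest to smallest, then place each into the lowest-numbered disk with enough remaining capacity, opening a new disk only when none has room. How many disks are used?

Sorted descending: 212, 210, 202, 200, 189, 188, 185, 183, 175, 174, 171, 168.
212 GB → disk 1 (remaining 288 GB)
210 GB → disk 1 (remaining 78 GB)
202 GB → disk 2 (remaining 298 GB)
200 GB → disk 2 (remaining 98 GB)
189 GB → disk 3 (remaining 311 GB)
188 GB → disk 3 (remaining 123 GB)
185 GB → disk 4 (remaining 315 GB)
183 GB → disk 4 (remaining 132 GB)
175 GB → disk 5 (remaining 325 GB)
174 GB → disk 5 (remaining 151 GB)
171 GB → disk 6 (remaining 329 GB)
168 GB → disk 6 (remaining 161 GB)

6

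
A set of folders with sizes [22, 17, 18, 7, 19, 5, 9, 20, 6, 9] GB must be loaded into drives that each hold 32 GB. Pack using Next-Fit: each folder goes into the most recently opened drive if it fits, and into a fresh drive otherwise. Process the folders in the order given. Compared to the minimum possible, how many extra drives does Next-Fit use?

1

Next-Fit: [22] [17] [18,7] [19,5] [9,20] [6,9] → 6 drives.
Total size 132 GB; any packing needs at least ⌈132/32⌉ = 5 drives.
An optimal packing achieves that bound: [22,9] [20,9] [19,7,6] [18,5] [17] → 5 drives.
Excess: 6 − 5 = 1.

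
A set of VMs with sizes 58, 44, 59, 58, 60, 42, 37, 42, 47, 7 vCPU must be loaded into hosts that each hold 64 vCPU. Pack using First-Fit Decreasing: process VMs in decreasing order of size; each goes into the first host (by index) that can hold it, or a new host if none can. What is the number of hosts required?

9

Sorted descending: 60, 59, 58, 58, 47, 44, 42, 42, 37, 7.
host 1: place 60 vCPU, 4 vCPU left
host 2: place 59 vCPU, 5 vCPU left
host 3: place 58 vCPU, 6 vCPU left
host 4: place 58 vCPU, 6 vCPU left
host 5: place 47 vCPU, 17 vCPU left
host 6: place 44 vCPU, 20 vCPU left
host 7: place 42 vCPU, 22 vCPU left
host 8: place 42 vCPU, 22 vCPU left
host 9: place 37 vCPU, 27 vCPU left
host 5: place 7 vCPU, 10 vCPU left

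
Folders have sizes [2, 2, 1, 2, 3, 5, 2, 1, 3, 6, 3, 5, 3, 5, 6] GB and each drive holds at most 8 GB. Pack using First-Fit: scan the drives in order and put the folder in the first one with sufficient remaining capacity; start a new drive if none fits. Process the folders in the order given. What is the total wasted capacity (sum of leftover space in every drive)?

7

drive 1: place 2 GB, 6 GB left
drive 1: place 2 GB, 4 GB left
drive 1: place 1 GB, 3 GB left
drive 1: place 2 GB, 1 GB left
drive 2: place 3 GB, 5 GB left
drive 2: place 5 GB, 0 GB left
drive 3: place 2 GB, 6 GB left
drive 1: place 1 GB, 0 GB left
drive 3: place 3 GB, 3 GB left
drive 4: place 6 GB, 2 GB left
drive 3: place 3 GB, 0 GB left
drive 5: place 5 GB, 3 GB left
drive 5: place 3 GB, 0 GB left
drive 6: place 5 GB, 3 GB left
drive 7: place 6 GB, 2 GB left
7 drives × 8 GB = 56 GB; used 49 GB; unused 7 GB.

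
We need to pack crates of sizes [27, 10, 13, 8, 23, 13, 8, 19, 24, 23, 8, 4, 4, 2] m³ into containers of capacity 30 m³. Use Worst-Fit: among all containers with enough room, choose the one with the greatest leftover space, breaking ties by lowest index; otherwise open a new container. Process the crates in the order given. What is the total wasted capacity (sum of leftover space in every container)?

27 m³ → container 1 (remaining 3 m³)
10 m³ → container 2 (remaining 20 m³)
13 m³ → container 2 (remaining 7 m³)
8 m³ → container 3 (remaining 22 m³)
23 m³ → container 4 (remaining 7 m³)
13 m³ → container 3 (remaining 9 m³)
8 m³ → container 3 (remaining 1 m³)
19 m³ → container 5 (remaining 11 m³)
24 m³ → container 6 (remaining 6 m³)
23 m³ → container 7 (remaining 7 m³)
8 m³ → container 5 (remaining 3 m³)
4 m³ → container 2 (remaining 3 m³)
4 m³ → container 4 (remaining 3 m³)
2 m³ → container 7 (remaining 5 m³)
7 containers × 30 m³ = 210 m³; used 186 m³; unused 24 m³.

24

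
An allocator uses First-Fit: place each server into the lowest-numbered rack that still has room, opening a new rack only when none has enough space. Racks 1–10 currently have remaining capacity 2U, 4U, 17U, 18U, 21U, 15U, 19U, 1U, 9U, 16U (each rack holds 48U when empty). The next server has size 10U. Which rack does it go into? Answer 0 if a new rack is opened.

Racks with room: rack 3 (17U), rack 4 (18U), rack 5 (21U), rack 6 (15U), rack 7 (19U), rack 10 (16U).
The first with room is rack 3.

3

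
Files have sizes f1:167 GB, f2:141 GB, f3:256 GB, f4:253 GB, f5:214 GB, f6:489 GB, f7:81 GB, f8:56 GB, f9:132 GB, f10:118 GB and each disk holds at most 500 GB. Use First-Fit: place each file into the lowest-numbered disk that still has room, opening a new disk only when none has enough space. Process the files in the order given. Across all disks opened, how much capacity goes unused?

disk 1: place f1 (167 GB), 333 GB left
disk 1: place f2 (141 GB), 192 GB left
disk 2: place f3 (256 GB), 244 GB left
disk 3: place f4 (253 GB), 247 GB left
disk 2: place f5 (214 GB), 30 GB left
disk 4: place f6 (489 GB), 11 GB left
disk 1: place f7 (81 GB), 111 GB left
disk 1: place f8 (56 GB), 55 GB left
disk 3: place f9 (132 GB), 115 GB left
disk 5: place f10 (118 GB), 382 GB left
5 disks × 500 GB = 2500 GB; used 1907 GB; unused 593 GB.

593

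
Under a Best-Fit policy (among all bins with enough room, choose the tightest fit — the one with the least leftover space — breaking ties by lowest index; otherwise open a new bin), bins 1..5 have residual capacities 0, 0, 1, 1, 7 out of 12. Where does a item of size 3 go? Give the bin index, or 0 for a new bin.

Bins with room: bin 5 (7).
Tightest fit is bin 5 with 7 free.

5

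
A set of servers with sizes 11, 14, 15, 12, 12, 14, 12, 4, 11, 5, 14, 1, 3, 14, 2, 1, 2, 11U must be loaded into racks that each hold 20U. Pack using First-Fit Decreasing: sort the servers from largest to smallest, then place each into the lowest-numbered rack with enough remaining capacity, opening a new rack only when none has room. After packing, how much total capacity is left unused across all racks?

Sorted descending: 15, 14, 14, 14, 14, 12, 12, 12, 11, 11, 11, 5, 4, 3, 2, 2, 1, 1.
Put 15U in rack 1; 5U remain.
Put 14U in rack 2; 6U remain.
Put 14U in rack 3; 6U remain.
Put 14U in rack 4; 6U remain.
Put 14U in rack 5; 6U remain.
Put 12U in rack 6; 8U remain.
Put 12U in rack 7; 8U remain.
Put 12U in rack 8; 8U remain.
Put 11U in rack 9; 9U remain.
Put 11U in rack 10; 9U remain.
Put 11U in rack 11; 9U remain.
Put 5U in rack 1; 0U remain.
Put 4U in rack 2; 2U remain.
Put 3U in rack 3; 3U remain.
Put 2U in rack 2; 0U remain.
Put 2U in rack 3; 1U remain.
Put 1U in rack 3; 0U remain.
Put 1U in rack 4; 5U remain.
11 racks × 20U = 220U; used 158U; unused 62U.

62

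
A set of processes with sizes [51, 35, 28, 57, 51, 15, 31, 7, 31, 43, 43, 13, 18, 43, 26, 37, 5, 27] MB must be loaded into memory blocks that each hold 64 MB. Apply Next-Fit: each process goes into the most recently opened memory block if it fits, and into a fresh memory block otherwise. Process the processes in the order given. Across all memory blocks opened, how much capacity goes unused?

143

51 MB → memory block 1 (remaining 13 MB)
35 MB → memory block 2 (remaining 29 MB)
28 MB → memory block 2 (remaining 1 MB)
57 MB → memory block 3 (remaining 7 MB)
51 MB → memory block 4 (remaining 13 MB)
15 MB → memory block 5 (remaining 49 MB)
31 MB → memory block 5 (remaining 18 MB)
7 MB → memory block 5 (remaining 11 MB)
31 MB → memory block 6 (remaining 33 MB)
43 MB → memory block 7 (remaining 21 MB)
43 MB → memory block 8 (remaining 21 MB)
13 MB → memory block 8 (remaining 8 MB)
18 MB → memory block 9 (remaining 46 MB)
43 MB → memory block 9 (remaining 3 MB)
26 MB → memory block 10 (remaining 38 MB)
37 MB → memory block 10 (remaining 1 MB)
5 MB → memory block 11 (remaining 59 MB)
27 MB → memory block 11 (remaining 32 MB)
11 memory blocks × 64 MB = 704 MB; used 561 MB; unused 143 MB.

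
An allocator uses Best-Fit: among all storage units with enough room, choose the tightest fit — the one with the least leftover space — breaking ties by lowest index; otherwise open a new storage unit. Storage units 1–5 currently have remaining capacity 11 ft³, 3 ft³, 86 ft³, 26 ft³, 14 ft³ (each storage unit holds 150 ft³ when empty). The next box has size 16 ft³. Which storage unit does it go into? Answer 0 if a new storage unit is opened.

Storage units with room: storage unit 3 (86 ft³), storage unit 4 (26 ft³).
Tightest fit is storage unit 4 with 26 ft³ free.

4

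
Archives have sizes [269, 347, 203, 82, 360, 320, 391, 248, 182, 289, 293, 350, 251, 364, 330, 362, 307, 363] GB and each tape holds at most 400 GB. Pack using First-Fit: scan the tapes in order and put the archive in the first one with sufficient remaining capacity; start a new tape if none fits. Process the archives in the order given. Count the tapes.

Put 269 GB in tape 1; 131 GB remain.
Put 347 GB in tape 2; 53 GB remain.
Put 203 GB in tape 3; 197 GB remain.
Put 82 GB in tape 1; 49 GB remain.
Put 360 GB in tape 4; 40 GB remain.
Put 320 GB in tape 5; 80 GB remain.
Put 391 GB in tape 6; 9 GB remain.
Put 248 GB in tape 7; 152 GB remain.
Put 182 GB in tape 3; 15 GB remain.
Put 289 GB in tape 8; 111 GB remain.
Put 293 GB in tape 9; 107 GB remain.
Put 350 GB in tape 10; 50 GB remain.
Put 251 GB in tape 11; 149 GB remain.
Put 364 GB in tape 12; 36 GB remain.
Put 330 GB in tape 13; 70 GB remain.
Put 362 GB in tape 14; 38 GB remain.
Put 307 GB in tape 15; 93 GB remain.
Put 363 GB in tape 16; 37 GB remain.
Final tapes: [269,82] [347] [203,182] [360] [320] [391] [248] [289] [293] [350] [251] [364] [330] [362] [307] [363].

16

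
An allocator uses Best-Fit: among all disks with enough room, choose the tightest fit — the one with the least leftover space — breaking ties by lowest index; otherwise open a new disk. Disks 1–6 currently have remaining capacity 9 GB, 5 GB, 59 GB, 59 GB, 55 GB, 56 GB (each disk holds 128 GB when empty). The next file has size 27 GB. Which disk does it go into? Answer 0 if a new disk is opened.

Disks with room: disk 3 (59 GB), disk 4 (59 GB), disk 5 (55 GB), disk 6 (56 GB).
Tightest fit is disk 5 with 55 GB free.

5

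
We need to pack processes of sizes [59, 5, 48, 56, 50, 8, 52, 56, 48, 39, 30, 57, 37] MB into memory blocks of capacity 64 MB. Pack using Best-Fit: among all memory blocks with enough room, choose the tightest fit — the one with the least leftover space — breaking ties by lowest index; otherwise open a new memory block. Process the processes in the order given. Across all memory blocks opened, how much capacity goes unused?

159

Put 59 MB in memory block 1; 5 MB remain.
Put 5 MB in memory block 1; 0 MB remain.
Put 48 MB in memory block 2; 16 MB remain.
Put 56 MB in memory block 3; 8 MB remain.
Put 50 MB in memory block 4; 14 MB remain.
Put 8 MB in memory block 3; 0 MB remain.
Put 52 MB in memory block 5; 12 MB remain.
Put 56 MB in memory block 6; 8 MB remain.
Put 48 MB in memory block 7; 16 MB remain.
Put 39 MB in memory block 8; 25 MB remain.
Put 30 MB in memory block 9; 34 MB remain.
Put 57 MB in memory block 10; 7 MB remain.
Put 37 MB in memory block 11; 27 MB remain.
11 memory blocks × 64 MB = 704 MB; used 545 MB; unused 159 MB.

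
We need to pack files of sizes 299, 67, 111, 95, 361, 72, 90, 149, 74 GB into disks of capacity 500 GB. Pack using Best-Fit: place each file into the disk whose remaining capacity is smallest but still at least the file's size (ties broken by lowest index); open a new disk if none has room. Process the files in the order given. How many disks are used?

299 GB → disk 1 (remaining 201 GB)
67 GB → disk 1 (remaining 134 GB)
111 GB → disk 1 (remaining 23 GB)
95 GB → disk 2 (remaining 405 GB)
361 GB → disk 2 (remaining 44 GB)
72 GB → disk 3 (remaining 428 GB)
90 GB → disk 3 (remaining 338 GB)
149 GB → disk 3 (remaining 189 GB)
74 GB → disk 3 (remaining 115 GB)
Final disks: [299,67,111] [95,361] [72,90,149,74].

3 disks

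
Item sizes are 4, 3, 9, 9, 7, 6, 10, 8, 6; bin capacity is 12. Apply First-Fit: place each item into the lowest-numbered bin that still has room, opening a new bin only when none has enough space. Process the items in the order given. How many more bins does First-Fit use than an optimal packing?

First-Fit: [4,3] [9] [9] [7] [6,6] [10] [8] → 7 bins.
Total size 62; any packing needs at least ⌈62/12⌉ = 6 bins.
An optimal packing achieves that bound: [10] [9,3] [9] [8,4] [7] [6,6] → 6 bins.
Excess: 7 − 6 = 1.

1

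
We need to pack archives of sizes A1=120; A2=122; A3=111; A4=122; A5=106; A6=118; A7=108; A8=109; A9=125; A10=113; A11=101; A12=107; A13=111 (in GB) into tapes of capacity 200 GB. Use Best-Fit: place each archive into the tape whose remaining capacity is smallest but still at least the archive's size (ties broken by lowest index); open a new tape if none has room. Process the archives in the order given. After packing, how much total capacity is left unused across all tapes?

1127

tape 1: place A1 (120 GB), 80 GB left
tape 2: place A2 (122 GB), 78 GB left
tape 3: place A3 (111 GB), 89 GB left
tape 4: place A4 (122 GB), 78 GB left
tape 5: place A5 (106 GB), 94 GB left
tape 6: place A6 (118 GB), 82 GB left
tape 7: place A7 (108 GB), 92 GB left
tape 8: place A8 (109 GB), 91 GB left
tape 9: place A9 (125 GB), 75 GB left
tape 10: place A10 (113 GB), 87 GB left
tape 11: place A11 (101 GB), 99 GB left
tape 12: place A12 (107 GB), 93 GB left
tape 13: place A13 (111 GB), 89 GB left
13 tapes × 200 GB = 2600 GB; used 1473 GB; unused 1127 GB.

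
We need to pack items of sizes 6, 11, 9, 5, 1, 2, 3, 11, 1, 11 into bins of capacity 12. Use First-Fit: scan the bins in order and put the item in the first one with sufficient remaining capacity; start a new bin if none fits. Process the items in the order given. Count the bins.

bin 1: place 6, 6 left
bin 2: place 11, 1 left
bin 3: place 9, 3 left
bin 1: place 5, 1 left
bin 1: place 1, 0 left
bin 3: place 2, 1 left
bin 4: place 3, 9 left
bin 5: place 11, 1 left
bin 2: place 1, 0 left
bin 6: place 11, 1 left
Final bins: [6,5,1] [11,1] [9,2] [3] [11] [11].

6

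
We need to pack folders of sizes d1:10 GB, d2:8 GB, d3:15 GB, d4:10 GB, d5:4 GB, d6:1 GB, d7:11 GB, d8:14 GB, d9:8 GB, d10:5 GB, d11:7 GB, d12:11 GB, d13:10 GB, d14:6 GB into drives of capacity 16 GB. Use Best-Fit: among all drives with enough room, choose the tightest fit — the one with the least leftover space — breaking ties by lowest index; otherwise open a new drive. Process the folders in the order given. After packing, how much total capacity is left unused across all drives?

24

Put d1 (10 GB) in drive 1; 6 GB remain.
Put d2 (8 GB) in drive 2; 8 GB remain.
Put d3 (15 GB) in drive 3; 1 GB remain.
Put d4 (10 GB) in drive 4; 6 GB remain.
Put d5 (4 GB) in drive 1; 2 GB remain.
Put d6 (1 GB) in drive 3; 0 GB remain.
Put d7 (11 GB) in drive 5; 5 GB remain.
Put d8 (14 GB) in drive 6; 2 GB remain.
Put d9 (8 GB) in drive 2; 0 GB remain.
Put d10 (5 GB) in drive 5; 0 GB remain.
Put d11 (7 GB) in drive 7; 9 GB remain.
Put d12 (11 GB) in drive 8; 5 GB remain.
Put d13 (10 GB) in drive 9; 6 GB remain.
Put d14 (6 GB) in drive 4; 0 GB remain.
9 drives × 16 GB = 144 GB; used 120 GB; unused 24 GB.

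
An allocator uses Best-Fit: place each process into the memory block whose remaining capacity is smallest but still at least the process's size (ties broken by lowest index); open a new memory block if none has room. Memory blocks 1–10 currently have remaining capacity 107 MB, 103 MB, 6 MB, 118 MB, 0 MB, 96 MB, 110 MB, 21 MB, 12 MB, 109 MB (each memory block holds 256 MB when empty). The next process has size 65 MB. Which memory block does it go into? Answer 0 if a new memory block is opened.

Memory blocks with room: memory block 1 (107 MB), memory block 2 (103 MB), memory block 4 (118 MB), memory block 6 (96 MB), memory block 7 (110 MB), memory block 10 (109 MB).
Tightest fit is memory block 6 with 96 MB free.

6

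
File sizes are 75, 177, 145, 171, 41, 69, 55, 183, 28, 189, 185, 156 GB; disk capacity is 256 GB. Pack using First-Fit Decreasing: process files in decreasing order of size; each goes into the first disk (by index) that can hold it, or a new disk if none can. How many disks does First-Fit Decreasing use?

Sorted descending: 189, 185, 183, 177, 171, 156, 145, 75, 69, 55, 41, 28.
189 GB → disk 1 (remaining 67 GB)
185 GB → disk 2 (remaining 71 GB)
183 GB → disk 3 (remaining 73 GB)
177 GB → disk 4 (remaining 79 GB)
171 GB → disk 5 (remaining 85 GB)
156 GB → disk 6 (remaining 100 GB)
145 GB → disk 7 (remaining 111 GB)
75 GB → disk 4 (remaining 4 GB)
69 GB → disk 2 (remaining 2 GB)
55 GB → disk 1 (remaining 12 GB)
41 GB → disk 3 (remaining 32 GB)
28 GB → disk 3 (remaining 4 GB)
Final disks: [189,55] [185,69] [183,41,28] [177,75] [171] [156] [145].

7 disks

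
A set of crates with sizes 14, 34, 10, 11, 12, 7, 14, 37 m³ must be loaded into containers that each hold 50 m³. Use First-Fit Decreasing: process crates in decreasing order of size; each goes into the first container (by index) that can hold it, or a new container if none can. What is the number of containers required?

Sorted descending: 37, 34, 14, 14, 12, 11, 10, 7.
Put 37 m³ in container 1; 13 m³ remain.
Put 34 m³ in container 2; 16 m³ remain.
Put 14 m³ in container 2; 2 m³ remain.
Put 14 m³ in container 3; 36 m³ remain.
Put 12 m³ in container 1; 1 m³ remain.
Put 11 m³ in container 3; 25 m³ remain.
Put 10 m³ in container 3; 15 m³ remain.
Put 7 m³ in container 3; 8 m³ remain.
Final containers: [37,12] [34,14] [14,11,10,7].

3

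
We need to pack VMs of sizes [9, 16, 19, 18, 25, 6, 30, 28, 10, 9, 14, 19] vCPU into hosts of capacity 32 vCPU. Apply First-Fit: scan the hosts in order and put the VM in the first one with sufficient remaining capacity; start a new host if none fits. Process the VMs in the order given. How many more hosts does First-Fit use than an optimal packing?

First-Fit: [9,16,6] [19,10] [18,9] [25] [30] [28] [14] [19] → 8 hosts.
Total size 203 vCPU; any packing needs at least ⌈203/32⌉ = 7 hosts.
An optimal packing achieves that bound: [30] [28] [25,6] [19,10] [19,9] [18,14] [16,9] → 7 hosts.
Excess: 8 − 7 = 1.

1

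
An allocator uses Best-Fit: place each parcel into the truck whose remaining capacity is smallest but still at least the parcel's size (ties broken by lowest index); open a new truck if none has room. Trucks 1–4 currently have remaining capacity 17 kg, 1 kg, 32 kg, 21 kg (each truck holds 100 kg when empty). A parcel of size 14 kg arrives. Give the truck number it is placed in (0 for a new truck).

1

Trucks with room: truck 1 (17 kg), truck 3 (32 kg), truck 4 (21 kg).
Tightest fit is truck 1 with 17 kg free.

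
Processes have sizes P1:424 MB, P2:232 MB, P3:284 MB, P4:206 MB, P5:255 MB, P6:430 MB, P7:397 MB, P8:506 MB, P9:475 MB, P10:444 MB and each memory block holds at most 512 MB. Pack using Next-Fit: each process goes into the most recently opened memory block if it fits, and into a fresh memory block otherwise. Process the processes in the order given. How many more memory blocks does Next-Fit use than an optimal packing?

Next-Fit: [424] [232] [284,206] [255] [430] [397] [506] [475] [444] → 9 memory blocks.
Total size 3653 MB; any packing needs at least ⌈3653/512⌉ = 8 memory blocks.
An optimal packing achieves that bound: [506] [475] [444] [430] [424] [397] [284,206] [255,232] → 8 memory blocks.
Excess: 9 − 8 = 1.

1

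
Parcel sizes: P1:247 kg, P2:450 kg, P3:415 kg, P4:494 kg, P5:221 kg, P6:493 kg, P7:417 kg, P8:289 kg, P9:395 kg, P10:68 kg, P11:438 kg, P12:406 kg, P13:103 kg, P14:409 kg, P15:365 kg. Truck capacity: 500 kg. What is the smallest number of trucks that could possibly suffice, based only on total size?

Total size = 247 + 450 + 415 + 494 + 221 + 493 + 417 + 289 + 395 + 68 + 438 + 406 + 103 + 409 + 365 = 5210 kg.
⌈5210 / 500⌉ = 11.

11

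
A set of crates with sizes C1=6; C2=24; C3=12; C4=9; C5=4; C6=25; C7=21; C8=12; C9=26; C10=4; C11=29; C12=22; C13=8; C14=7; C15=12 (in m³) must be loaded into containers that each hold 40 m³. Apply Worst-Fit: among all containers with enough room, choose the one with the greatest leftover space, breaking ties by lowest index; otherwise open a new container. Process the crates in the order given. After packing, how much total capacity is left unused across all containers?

container 1: place C1 (6 m³), 34 m³ left
container 1: place C2 (24 m³), 10 m³ left
container 2: place C3 (12 m³), 28 m³ left
container 2: place C4 (9 m³), 19 m³ left
container 2: place C5 (4 m³), 15 m³ left
container 3: place C6 (25 m³), 15 m³ left
container 4: place C7 (21 m³), 19 m³ left
container 4: place C8 (12 m³), 7 m³ left
container 5: place C9 (26 m³), 14 m³ left
container 2: place C10 (4 m³), 11 m³ left
container 6: place C11 (29 m³), 11 m³ left
container 7: place C12 (22 m³), 18 m³ left
container 7: place C13 (8 m³), 10 m³ left
container 3: place C14 (7 m³), 8 m³ left
container 5: place C15 (12 m³), 2 m³ left
7 containers × 40 m³ = 280 m³; used 221 m³; unused 59 m³.

59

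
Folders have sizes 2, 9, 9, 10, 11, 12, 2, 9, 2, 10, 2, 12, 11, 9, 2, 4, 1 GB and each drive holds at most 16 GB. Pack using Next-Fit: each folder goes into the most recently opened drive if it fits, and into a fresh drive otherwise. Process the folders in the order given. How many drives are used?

Put 2 GB in drive 1; 14 GB remain.
Put 9 GB in drive 1; 5 GB remain.
Put 9 GB in drive 2; 7 GB remain.
Put 10 GB in drive 3; 6 GB remain.
Put 11 GB in drive 4; 5 GB remain.
Put 12 GB in drive 5; 4 GB remain.
Put 2 GB in drive 5; 2 GB remain.
Put 9 GB in drive 6; 7 GB remain.
Put 2 GB in drive 6; 5 GB remain.
Put 10 GB in drive 7; 6 GB remain.
Put 2 GB in drive 7; 4 GB remain.
Put 12 GB in drive 8; 4 GB remain.
Put 11 GB in drive 9; 5 GB remain.
Put 9 GB in drive 10; 7 GB remain.
Put 2 GB in drive 10; 5 GB remain.
Put 4 GB in drive 10; 1 GB remain.
Put 1 GB in drive 10; 0 GB remain.

10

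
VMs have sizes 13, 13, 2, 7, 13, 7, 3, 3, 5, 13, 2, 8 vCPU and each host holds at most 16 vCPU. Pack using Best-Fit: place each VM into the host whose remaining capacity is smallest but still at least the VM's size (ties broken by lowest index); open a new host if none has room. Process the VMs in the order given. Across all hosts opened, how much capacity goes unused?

host 1: place 13 vCPU, 3 vCPU left
host 2: place 13 vCPU, 3 vCPU left
host 1: place 2 vCPU, 1 vCPU left
host 3: place 7 vCPU, 9 vCPU left
host 4: place 13 vCPU, 3 vCPU left
host 3: place 7 vCPU, 2 vCPU left
host 2: place 3 vCPU, 0 vCPU left
host 4: place 3 vCPU, 0 vCPU left
host 5: place 5 vCPU, 11 vCPU left
host 6: place 13 vCPU, 3 vCPU left
host 3: place 2 vCPU, 0 vCPU left
host 5: place 8 vCPU, 3 vCPU left
6 hosts × 16 vCPU = 96 vCPU; used 89 vCPU; unused 7 vCPU.

7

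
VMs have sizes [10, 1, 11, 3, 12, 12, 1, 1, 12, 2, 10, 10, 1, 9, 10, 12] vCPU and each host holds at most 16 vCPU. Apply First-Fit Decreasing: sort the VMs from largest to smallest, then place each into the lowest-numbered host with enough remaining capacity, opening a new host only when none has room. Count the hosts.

10 hosts

Sorted descending: 12, 12, 12, 12, 11, 10, 10, 10, 10, 9, 3, 2, 1, 1, 1, 1.
12 vCPU → host 1 (remaining 4 vCPU)
12 vCPU → host 2 (remaining 4 vCPU)
12 vCPU → host 3 (remaining 4 vCPU)
12 vCPU → host 4 (remaining 4 vCPU)
11 vCPU → host 5 (remaining 5 vCPU)
10 vCPU → host 6 (remaining 6 vCPU)
10 vCPU → host 7 (remaining 6 vCPU)
10 vCPU → host 8 (remaining 6 vCPU)
10 vCPU → host 9 (remaining 6 vCPU)
9 vCPU → host 10 (remaining 7 vCPU)
3 vCPU → host 1 (remaining 1 vCPU)
2 vCPU → host 2 (remaining 2 vCPU)
1 vCPU → host 1 (remaining 0 vCPU)
1 vCPU → host 2 (remaining 1 vCPU)
1 vCPU → host 2 (remaining 0 vCPU)
1 vCPU → host 3 (remaining 3 vCPU)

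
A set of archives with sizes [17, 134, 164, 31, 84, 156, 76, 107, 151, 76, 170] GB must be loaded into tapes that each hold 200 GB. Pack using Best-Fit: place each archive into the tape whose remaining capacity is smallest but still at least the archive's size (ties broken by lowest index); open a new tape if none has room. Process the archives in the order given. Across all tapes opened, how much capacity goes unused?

Put 17 GB in tape 1; 183 GB remain.
Put 134 GB in tape 1; 49 GB remain.
Put 164 GB in tape 2; 36 GB remain.
Put 31 GB in tape 2; 5 GB remain.
Put 84 GB in tape 3; 116 GB remain.
Put 156 GB in tape 4; 44 GB remain.
Put 76 GB in tape 3; 40 GB remain.
Put 107 GB in tape 5; 93 GB remain.
Put 151 GB in tape 6; 49 GB remain.
Put 76 GB in tape 5; 17 GB remain.
Put 170 GB in tape 7; 30 GB remain.
7 tapes × 200 GB = 1400 GB; used 1166 GB; unused 234 GB.

234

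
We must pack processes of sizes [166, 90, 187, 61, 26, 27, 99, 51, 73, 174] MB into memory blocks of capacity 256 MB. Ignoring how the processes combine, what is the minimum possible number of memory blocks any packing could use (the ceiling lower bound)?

4 memory blocks

Total size = 166 + 90 + 187 + 61 + 26 + 27 + 99 + 51 + 73 + 174 = 954 MB.
⌈954 / 256⌉ = 4.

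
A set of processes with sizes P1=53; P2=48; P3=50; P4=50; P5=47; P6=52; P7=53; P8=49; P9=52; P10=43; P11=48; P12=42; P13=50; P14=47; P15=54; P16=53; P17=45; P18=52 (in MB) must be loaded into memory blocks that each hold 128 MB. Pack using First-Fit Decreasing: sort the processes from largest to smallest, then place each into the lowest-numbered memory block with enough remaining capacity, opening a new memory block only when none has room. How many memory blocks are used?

9

Sorted descending: 54, 53, 53, 53, 52, 52, 52, 50, 50, 50, 49, 48, 48, 47, 47, 45, 43, 42.
54 MB → memory block 1 (remaining 74 MB)
53 MB → memory block 1 (remaining 21 MB)
53 MB → memory block 2 (remaining 75 MB)
53 MB → memory block 2 (remaining 22 MB)
52 MB → memory block 3 (remaining 76 MB)
52 MB → memory block 3 (remaining 24 MB)
52 MB → memory block 4 (remaining 76 MB)
50 MB → memory block 4 (remaining 26 MB)
50 MB → memory block 5 (remaining 78 MB)
50 MB → memory block 5 (remaining 28 MB)
49 MB → memory block 6 (remaining 79 MB)
48 MB → memory block 6 (remaining 31 MB)
48 MB → memory block 7 (remaining 80 MB)
47 MB → memory block 7 (remaining 33 MB)
47 MB → memory block 8 (remaining 81 MB)
45 MB → memory block 8 (remaining 36 MB)
43 MB → memory block 9 (remaining 85 MB)
42 MB → memory block 9 (remaining 43 MB)
Final memory blocks: [54,53] [53,53] [52,52] [52,50] [50,50] [49,48] [48,47] [47,45] [43,42].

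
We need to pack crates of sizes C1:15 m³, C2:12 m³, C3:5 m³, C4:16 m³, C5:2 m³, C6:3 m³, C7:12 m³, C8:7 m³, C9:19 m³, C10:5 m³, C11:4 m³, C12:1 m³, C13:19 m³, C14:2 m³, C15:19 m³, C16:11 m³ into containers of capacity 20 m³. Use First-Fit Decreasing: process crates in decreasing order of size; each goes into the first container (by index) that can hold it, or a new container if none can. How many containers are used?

Sorted descending: 19, 19, 19, 16, 15, 12, 12, 11, 7, 5, 5, 4, 3, 2, 2, 1.
19 m³ → container 1 (remaining 1 m³)
19 m³ → container 2 (remaining 1 m³)
19 m³ → container 3 (remaining 1 m³)
16 m³ → container 4 (remaining 4 m³)
15 m³ → container 5 (remaining 5 m³)
12 m³ → container 6 (remaining 8 m³)
12 m³ → container 7 (remaining 8 m³)
11 m³ → container 8 (remaining 9 m³)
7 m³ → container 6 (remaining 1 m³)
5 m³ → container 5 (remaining 0 m³)
5 m³ → container 7 (remaining 3 m³)
4 m³ → container 4 (remaining 0 m³)
3 m³ → container 7 (remaining 0 m³)
2 m³ → container 8 (remaining 7 m³)
2 m³ → container 8 (remaining 5 m³)
1 m³ → container 1 (remaining 0 m³)

8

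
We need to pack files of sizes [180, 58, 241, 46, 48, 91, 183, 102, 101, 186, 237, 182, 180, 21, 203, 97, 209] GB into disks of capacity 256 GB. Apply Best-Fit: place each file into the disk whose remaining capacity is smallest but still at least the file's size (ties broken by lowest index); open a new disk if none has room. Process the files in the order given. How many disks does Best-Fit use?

12

disk 1: place 180 GB, 76 GB left
disk 1: place 58 GB, 18 GB left
disk 2: place 241 GB, 15 GB left
disk 3: place 46 GB, 210 GB left
disk 3: place 48 GB, 162 GB left
disk 3: place 91 GB, 71 GB left
disk 4: place 183 GB, 73 GB left
disk 5: place 102 GB, 154 GB left
disk 5: place 101 GB, 53 GB left
disk 6: place 186 GB, 70 GB left
disk 7: place 237 GB, 19 GB left
disk 8: place 182 GB, 74 GB left
disk 9: place 180 GB, 76 GB left
disk 5: place 21 GB, 32 GB left
disk 10: place 203 GB, 53 GB left
disk 11: place 97 GB, 159 GB left
disk 12: place 209 GB, 47 GB left
Final disks: [180,58] [241] [46,48,91] [183] [102,101,21] [186] [237] [182] [180] [203] [97] [209].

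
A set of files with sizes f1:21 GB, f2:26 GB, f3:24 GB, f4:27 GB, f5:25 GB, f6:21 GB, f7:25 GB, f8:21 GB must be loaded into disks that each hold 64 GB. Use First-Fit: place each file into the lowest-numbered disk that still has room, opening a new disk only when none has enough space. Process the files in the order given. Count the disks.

4

disk 1: place f1 (21 GB), 43 GB left
disk 1: place f2 (26 GB), 17 GB left
disk 2: place f3 (24 GB), 40 GB left
disk 2: place f4 (27 GB), 13 GB left
disk 3: place f5 (25 GB), 39 GB left
disk 3: place f6 (21 GB), 18 GB left
disk 4: place f7 (25 GB), 39 GB left
disk 4: place f8 (21 GB), 18 GB left
Final disks: [21,26] [24,27] [25,21] [25,21].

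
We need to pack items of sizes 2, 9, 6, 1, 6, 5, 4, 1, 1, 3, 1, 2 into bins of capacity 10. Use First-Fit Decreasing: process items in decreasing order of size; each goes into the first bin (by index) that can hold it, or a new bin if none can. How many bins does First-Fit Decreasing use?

Sorted descending: 9, 6, 6, 5, 4, 3, 2, 2, 1, 1, 1, 1.
9 → bin 1 (remaining 1)
6 → bin 2 (remaining 4)
6 → bin 3 (remaining 4)
5 → bin 4 (remaining 5)
4 → bin 2 (remaining 0)
3 → bin 3 (remaining 1)
2 → bin 4 (remaining 3)
2 → bin 4 (remaining 1)
1 → bin 1 (remaining 0)
1 → bin 3 (remaining 0)
1 → bin 4 (remaining 0)
1 → bin 5 (remaining 9)
Final bins: [9,1] [6,4] [6,3,1] [5,2,2,1] [1].

5 bins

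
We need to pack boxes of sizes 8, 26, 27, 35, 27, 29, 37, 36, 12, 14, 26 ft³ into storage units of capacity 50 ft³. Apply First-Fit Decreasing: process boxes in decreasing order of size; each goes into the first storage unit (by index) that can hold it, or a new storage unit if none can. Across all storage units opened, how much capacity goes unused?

Sorted descending: 37, 36, 35, 29, 27, 27, 26, 26, 14, 12, 8.
37 ft³ → storage unit 1 (remaining 13 ft³)
36 ft³ → storage unit 2 (remaining 14 ft³)
35 ft³ → storage unit 3 (remaining 15 ft³)
29 ft³ → storage unit 4 (remaining 21 ft³)
27 ft³ → storage unit 5 (remaining 23 ft³)
27 ft³ → storage unit 6 (remaining 23 ft³)
26 ft³ → storage unit 7 (remaining 24 ft³)
26 ft³ → storage unit 8 (remaining 24 ft³)
14 ft³ → storage unit 2 (remaining 0 ft³)
12 ft³ → storage unit 1 (remaining 1 ft³)
8 ft³ → storage unit 3 (remaining 7 ft³)
8 storage units × 50 ft³ = 400 ft³; used 277 ft³; unused 123 ft³.

123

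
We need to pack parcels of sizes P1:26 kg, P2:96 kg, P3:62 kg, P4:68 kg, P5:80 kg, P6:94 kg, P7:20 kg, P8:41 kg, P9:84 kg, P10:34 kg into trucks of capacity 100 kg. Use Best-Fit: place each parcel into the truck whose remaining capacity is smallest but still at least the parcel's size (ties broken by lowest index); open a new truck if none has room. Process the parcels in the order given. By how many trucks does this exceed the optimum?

Best-Fit: [26,62] [96] [68] [80,20] [94] [41,34] [84] → 7 trucks.
Total size 605 kg; any packing needs at least ⌈605/100⌉ = 7 trucks.
So 7 is already optimal.

0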